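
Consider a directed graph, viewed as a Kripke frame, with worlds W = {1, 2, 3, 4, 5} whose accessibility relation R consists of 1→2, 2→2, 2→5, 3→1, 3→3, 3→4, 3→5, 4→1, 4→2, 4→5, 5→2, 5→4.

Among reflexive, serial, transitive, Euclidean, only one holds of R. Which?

Reflexive: no — 1 is not related to itself.
Serial: yes — every world has a successor (e.g. 1 R 2).
Transitive: no — 1 R 2 and 2 R 5, but not 1 R 5.
Euclidean: no — 3 R 1 and 3 R 4, but not 1 R 4.
Only serial holds.

serial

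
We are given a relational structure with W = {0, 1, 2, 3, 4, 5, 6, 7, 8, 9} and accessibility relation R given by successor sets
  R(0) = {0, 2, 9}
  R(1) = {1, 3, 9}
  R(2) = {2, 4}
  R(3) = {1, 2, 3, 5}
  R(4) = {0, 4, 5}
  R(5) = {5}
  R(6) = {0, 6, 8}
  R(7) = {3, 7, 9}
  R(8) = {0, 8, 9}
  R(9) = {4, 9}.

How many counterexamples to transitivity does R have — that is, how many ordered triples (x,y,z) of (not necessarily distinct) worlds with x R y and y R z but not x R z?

22

Enumerating: (0,2,4), (0,9,4), (1,3,2), (1,3,5), (1,9,4), (2,4,0), (2,4,5), (3,1,9), (3,2,4), (4,0,2), (4,0,9), (6,0,2), … and 10 more.
Total: 22.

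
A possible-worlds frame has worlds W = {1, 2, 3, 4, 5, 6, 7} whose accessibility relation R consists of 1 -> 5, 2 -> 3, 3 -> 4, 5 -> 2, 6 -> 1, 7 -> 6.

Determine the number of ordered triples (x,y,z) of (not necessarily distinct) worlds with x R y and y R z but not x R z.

Enumerating: (1,5,2), (2,3,4), (5,2,3), (6,1,5), (7,6,1).

5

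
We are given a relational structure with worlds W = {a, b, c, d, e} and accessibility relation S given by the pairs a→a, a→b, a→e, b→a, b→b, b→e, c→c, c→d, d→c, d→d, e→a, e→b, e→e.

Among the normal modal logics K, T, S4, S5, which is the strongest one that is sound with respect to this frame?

Reflexive (axiom T): yes — every world is S-related to itself.
Transitive (axiom 4): yes — every two-step S-path is closed by a direct edge.
Euclidean (axiom 5): yes — any two successors of a common world are S-related.
So F validates K, T, S4, S5. The strongest is S5.

S5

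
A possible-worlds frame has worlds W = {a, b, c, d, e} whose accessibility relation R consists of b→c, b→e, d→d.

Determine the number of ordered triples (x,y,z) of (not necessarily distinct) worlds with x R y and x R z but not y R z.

Enumerating: (b,c,c), (b,c,e), (b,e,c), (b,e,e).

4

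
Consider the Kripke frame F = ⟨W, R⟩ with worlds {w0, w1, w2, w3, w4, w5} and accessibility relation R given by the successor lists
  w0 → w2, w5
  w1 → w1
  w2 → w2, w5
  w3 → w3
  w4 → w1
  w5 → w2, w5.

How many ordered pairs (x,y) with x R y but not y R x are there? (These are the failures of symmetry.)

Enumerating: (w0,w2), (w0,w5), (w4,w1).

3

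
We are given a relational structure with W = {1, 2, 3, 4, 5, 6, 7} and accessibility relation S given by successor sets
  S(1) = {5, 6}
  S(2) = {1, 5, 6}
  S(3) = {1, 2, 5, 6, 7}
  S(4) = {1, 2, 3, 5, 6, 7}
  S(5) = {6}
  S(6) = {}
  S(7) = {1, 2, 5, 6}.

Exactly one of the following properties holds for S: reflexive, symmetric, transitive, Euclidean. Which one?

Reflexive: no — 1 is not related to itself.
Symmetric: no — 1 S 5 but not 5 S 1.
Transitive: yes — every two-step S-path is closed by a direct edge.
Euclidean: no — 1 S 6 and 1 S 5, but not 6 S 5.
Only transitive holds.

transitive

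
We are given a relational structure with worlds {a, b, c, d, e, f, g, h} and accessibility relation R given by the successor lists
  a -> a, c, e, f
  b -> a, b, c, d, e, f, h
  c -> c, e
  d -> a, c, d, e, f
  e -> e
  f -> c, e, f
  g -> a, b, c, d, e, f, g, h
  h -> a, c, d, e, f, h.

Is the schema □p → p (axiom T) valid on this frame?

Yes

Axiom T corresponds to the accessibility relation being reflexive.
Reflexive: yes — every world is R-related to itself.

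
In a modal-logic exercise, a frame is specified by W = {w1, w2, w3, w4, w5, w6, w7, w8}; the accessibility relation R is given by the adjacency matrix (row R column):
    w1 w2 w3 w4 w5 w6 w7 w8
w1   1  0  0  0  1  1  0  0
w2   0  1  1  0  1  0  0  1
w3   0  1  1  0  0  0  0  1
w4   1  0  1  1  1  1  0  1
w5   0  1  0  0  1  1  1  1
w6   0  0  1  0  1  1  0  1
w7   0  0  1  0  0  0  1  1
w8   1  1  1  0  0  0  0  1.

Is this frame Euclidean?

Euclidean: no — w2 R w3 and w2 R w5, but not w3 R w5.

No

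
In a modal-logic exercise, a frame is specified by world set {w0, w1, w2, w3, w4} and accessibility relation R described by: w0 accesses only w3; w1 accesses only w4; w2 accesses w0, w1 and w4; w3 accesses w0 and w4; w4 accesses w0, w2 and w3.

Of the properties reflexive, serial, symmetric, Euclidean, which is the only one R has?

serial

Reflexive: no — w0 is not related to itself.
Serial: yes — every world has a successor (e.g. w0 R w3).
Symmetric: no — w1 R w4 but not w4 R w1.
Euclidean: no — w2 R w0 and w2 R w1, but not w0 R w1.
Only serial holds.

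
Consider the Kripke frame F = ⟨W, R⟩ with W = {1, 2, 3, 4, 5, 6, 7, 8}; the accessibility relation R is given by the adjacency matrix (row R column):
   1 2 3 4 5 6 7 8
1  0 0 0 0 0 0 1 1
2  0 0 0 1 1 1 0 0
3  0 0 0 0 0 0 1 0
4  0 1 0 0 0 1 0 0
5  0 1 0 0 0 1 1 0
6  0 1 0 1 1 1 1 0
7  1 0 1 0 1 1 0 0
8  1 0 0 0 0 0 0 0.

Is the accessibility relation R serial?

Yes

Serial: yes — every world has a successor (e.g. 1 R 7).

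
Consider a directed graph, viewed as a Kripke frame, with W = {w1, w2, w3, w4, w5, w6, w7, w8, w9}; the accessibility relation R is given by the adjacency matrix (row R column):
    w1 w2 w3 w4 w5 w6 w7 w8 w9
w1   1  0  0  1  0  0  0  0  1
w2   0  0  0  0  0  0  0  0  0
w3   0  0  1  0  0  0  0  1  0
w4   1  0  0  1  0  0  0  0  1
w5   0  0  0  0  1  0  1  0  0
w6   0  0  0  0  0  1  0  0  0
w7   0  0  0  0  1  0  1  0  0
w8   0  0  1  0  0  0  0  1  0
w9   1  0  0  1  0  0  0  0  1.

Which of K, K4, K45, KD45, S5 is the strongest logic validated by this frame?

Transitive (axiom 4): yes — every two-step R-path is closed by a direct edge.
Euclidean (axiom 5): yes — any two successors of a common world are R-related.
Serial (axiom D): no — w2 has no R-successor.
Reflexive (axiom T): no — w2 is not related to itself.
So F validates K, K4, K45; KD45 would additionally require R to be serial. The strongest is K45.

K45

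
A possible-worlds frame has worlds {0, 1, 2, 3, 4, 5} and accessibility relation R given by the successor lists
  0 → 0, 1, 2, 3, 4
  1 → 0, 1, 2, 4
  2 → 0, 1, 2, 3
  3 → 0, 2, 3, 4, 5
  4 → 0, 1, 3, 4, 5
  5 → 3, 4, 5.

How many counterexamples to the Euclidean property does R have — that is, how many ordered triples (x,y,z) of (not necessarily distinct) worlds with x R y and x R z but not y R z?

Enumerating: (0,1,3), (0,2,4), (0,3,1), (0,4,2), (1,2,4), (1,4,2), (2,1,3), (2,3,1), (3,0,5), (3,2,4), (3,2,5), (3,4,2), … and 8 more.
Total: 20.

20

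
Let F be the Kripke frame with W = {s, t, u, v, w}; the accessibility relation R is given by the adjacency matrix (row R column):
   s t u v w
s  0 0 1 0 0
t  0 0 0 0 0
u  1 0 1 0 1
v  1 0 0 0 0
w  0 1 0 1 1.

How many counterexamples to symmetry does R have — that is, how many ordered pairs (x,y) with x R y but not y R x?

Enumerating: (u,w), (v,s), (w,t), (w,v).

4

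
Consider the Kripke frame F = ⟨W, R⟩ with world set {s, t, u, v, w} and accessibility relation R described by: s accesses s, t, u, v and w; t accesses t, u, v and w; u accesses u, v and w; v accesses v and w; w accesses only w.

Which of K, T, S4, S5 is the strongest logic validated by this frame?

S4

Reflexive (axiom T): yes — every world is R-related to itself.
Transitive (axiom 4): yes — every two-step R-path is closed by a direct edge.
Euclidean (axiom 5): no — s R u and s R t, but not u R t.
So F validates K, T, S4; S5 would additionally require R to be Euclidean. The strongest is S4.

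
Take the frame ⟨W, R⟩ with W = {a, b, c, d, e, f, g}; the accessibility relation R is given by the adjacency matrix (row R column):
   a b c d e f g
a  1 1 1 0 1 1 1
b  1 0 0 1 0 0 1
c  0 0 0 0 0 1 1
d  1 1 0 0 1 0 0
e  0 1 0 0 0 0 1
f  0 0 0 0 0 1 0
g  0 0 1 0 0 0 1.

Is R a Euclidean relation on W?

No

Euclidean: no — a R b and a R c, but not b R c.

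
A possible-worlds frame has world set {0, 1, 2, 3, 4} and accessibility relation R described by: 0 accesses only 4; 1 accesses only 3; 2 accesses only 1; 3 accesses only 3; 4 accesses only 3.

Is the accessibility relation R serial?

Yes

Serial: yes — every world has a successor (e.g. 0 R 4).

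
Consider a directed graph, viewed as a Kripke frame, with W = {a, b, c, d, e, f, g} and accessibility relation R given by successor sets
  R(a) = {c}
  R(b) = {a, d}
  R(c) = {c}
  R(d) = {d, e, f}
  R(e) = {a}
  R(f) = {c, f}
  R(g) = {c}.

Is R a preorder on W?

No

Reflexive: no — a is not related to itself.
Transitive: no — b R a and a R c, but not b R c.
So R is not a preorder.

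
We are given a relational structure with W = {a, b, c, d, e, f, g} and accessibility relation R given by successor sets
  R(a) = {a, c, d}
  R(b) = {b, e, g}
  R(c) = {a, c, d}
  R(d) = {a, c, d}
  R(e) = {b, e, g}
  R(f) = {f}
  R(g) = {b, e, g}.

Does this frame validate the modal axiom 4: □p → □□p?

Yes

The schema 4 characterises exactly the transitive frames.
Transitive: yes — every two-step R-path is closed by a direct edge.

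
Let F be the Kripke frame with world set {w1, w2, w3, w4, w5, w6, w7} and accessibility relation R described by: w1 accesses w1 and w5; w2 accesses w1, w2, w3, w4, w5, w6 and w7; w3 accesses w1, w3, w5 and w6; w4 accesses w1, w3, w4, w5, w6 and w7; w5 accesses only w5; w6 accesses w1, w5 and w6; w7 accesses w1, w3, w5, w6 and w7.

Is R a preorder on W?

Yes

Reflexive: yes — every world is R-related to itself.
Transitive: yes — every two-step R-path is closed by a direct edge.
So R is a preorder.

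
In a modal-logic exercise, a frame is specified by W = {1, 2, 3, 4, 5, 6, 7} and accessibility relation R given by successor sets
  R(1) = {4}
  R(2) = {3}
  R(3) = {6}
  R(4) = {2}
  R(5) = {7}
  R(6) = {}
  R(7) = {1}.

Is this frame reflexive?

No

Reflexive: no — 1 is not related to itself.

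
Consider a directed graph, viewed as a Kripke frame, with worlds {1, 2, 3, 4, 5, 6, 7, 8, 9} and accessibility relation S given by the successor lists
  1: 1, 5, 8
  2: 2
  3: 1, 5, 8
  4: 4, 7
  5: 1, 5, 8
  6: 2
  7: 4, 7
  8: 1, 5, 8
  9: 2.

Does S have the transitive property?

Yes

Transitive: yes — every two-step S-path is closed by a direct edge.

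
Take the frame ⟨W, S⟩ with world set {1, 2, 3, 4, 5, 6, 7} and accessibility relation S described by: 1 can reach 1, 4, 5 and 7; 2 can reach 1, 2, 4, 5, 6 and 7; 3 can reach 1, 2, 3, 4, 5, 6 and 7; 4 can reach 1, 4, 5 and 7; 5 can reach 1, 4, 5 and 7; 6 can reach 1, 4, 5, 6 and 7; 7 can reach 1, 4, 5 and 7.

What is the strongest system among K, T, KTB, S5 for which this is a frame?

T

Reflexive (axiom T): yes — every world is S-related to itself.
Symmetric (axiom B): no — 2 S 1 but not 1 S 2.
Euclidean (axiom 5): no — 2 S 1 and 2 S 6, but not 1 S 6.
So F validates K, T; KTB would additionally require S to be symmetric. The strongest is T.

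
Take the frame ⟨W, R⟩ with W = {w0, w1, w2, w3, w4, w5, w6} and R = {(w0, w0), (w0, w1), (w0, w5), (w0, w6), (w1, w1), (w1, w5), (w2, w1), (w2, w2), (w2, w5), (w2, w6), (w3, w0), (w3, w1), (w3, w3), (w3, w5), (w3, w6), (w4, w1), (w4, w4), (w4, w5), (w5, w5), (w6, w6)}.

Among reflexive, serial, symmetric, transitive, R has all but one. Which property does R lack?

symmetric

Reflexive: yes — every world is R-related to itself.
Serial: yes — every world has a successor (e.g. w0 R w0).
Symmetric: no — w0 R w1 but not w1 R w0.
Transitive: yes — every two-step R-path is closed by a direct edge.
Only symmetric fails.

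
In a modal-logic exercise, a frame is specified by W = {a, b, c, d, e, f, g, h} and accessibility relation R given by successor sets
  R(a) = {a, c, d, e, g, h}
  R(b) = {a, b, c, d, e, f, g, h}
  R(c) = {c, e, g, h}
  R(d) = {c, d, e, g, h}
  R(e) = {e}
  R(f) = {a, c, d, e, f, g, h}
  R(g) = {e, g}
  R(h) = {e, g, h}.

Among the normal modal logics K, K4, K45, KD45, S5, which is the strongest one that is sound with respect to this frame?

K4

Transitive (axiom 4): yes — every two-step R-path is closed by a direct edge.
Euclidean (axiom 5): no — a R c and a R d, but not c R d.
Serial (axiom D): yes — every world has a successor (e.g. a R a).
Reflexive (axiom T): yes — every world is R-related to itself.
So F validates K, K4; K45 would additionally require R to be Euclidean. The strongest is K4.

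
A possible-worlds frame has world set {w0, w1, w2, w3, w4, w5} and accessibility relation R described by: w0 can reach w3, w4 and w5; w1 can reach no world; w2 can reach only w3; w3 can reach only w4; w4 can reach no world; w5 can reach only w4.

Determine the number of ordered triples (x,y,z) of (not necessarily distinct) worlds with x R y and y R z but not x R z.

1

Enumerating: (w2,w3,w4).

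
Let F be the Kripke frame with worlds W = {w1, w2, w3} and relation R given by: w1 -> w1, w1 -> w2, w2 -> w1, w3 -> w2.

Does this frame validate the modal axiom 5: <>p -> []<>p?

By correspondence theory, 5 is valid on a frame iff R is Euclidean.
Euclidean: no — w1 R w2 and w1 R w2, but not w2 R w2.

No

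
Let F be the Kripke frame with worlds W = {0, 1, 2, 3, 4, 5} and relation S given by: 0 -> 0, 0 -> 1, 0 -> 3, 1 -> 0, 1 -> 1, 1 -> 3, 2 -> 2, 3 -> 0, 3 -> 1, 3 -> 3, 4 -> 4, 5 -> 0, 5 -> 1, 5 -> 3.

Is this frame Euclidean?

Euclidean: yes — any two successors of a common world are S-related.

Yes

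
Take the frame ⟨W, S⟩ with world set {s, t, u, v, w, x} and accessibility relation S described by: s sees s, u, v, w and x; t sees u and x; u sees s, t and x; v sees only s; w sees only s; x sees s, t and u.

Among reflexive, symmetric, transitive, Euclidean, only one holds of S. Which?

Reflexive: no — t is not related to itself.
Symmetric: yes — every pair in S has its reverse in S.
Transitive: no — s S u and u S t, but not s S t.
Euclidean: no — s S u and s S v, but not u S v.
Only symmetric holds.

symmetric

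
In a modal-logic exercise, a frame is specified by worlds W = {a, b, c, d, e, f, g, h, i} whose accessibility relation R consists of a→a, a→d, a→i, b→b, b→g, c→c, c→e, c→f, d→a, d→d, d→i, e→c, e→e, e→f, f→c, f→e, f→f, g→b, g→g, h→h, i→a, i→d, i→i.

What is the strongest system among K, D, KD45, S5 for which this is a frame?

S5

Serial (axiom D): yes — every world has a successor (e.g. a R a).
Euclidean (axiom 5): yes — any two successors of a common world are R-related.
Transitive (axiom 4): yes — every two-step R-path is closed by a direct edge.
Reflexive (axiom T): yes — every world is R-related to itself.
So F validates K, D, KD45, S5. The strongest is S5.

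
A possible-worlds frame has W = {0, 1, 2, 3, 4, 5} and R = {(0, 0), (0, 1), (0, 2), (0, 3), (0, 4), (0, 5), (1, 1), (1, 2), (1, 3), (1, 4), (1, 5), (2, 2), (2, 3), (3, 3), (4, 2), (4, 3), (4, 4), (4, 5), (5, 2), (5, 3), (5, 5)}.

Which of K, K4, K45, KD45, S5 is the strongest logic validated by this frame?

K4

Transitive (axiom 4): yes — every two-step R-path is closed by a direct edge.
Euclidean (axiom 5): no — 0 R 2 and 0 R 1, but not 2 R 1.
Serial (axiom D): yes — every world has a successor (e.g. 0 R 0).
Reflexive (axiom T): yes — every world is R-related to itself.
So F validates K, K4; K45 would additionally require R to be Euclidean. The strongest is K4.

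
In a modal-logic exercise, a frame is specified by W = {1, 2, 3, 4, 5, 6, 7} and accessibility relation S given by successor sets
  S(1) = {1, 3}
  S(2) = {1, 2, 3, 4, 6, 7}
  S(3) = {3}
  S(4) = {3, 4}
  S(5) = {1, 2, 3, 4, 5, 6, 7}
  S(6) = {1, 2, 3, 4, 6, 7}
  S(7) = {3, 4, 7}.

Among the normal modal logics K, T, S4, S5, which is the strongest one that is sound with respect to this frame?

S4

Reflexive (axiom T): yes — every world is S-related to itself.
Transitive (axiom 4): yes — every two-step S-path is closed by a direct edge.
Euclidean (axiom 5): no — 2 S 1 and 2 S 4, but not 1 S 4.
So F validates K, T, S4; S5 would additionally require S to be Euclidean. The strongest is S4.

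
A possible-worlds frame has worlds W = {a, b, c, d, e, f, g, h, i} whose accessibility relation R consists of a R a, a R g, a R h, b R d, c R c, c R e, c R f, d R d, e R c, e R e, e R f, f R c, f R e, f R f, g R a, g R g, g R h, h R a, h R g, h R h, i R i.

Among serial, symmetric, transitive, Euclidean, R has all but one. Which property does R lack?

Serial: yes — every world has a successor (e.g. a R a).
Symmetric: no — b R d but not d R b.
Transitive: yes — every two-step R-path is closed by a direct edge.
Euclidean: yes — any two successors of a common world are R-related.
Only symmetric fails.

symmetric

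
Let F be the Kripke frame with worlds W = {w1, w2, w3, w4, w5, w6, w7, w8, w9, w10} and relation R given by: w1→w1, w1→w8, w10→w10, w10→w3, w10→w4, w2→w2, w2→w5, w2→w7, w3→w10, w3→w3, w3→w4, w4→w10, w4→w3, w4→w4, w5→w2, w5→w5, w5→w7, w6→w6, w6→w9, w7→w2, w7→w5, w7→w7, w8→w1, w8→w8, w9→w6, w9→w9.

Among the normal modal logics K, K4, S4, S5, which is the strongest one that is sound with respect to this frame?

Transitive (axiom 4): yes — every two-step R-path is closed by a direct edge.
Reflexive (axiom T): yes — every world is R-related to itself.
Euclidean (axiom 5): yes — any two successors of a common world are R-related.
So F validates K, K4, S4, S5. The strongest is S5.

S5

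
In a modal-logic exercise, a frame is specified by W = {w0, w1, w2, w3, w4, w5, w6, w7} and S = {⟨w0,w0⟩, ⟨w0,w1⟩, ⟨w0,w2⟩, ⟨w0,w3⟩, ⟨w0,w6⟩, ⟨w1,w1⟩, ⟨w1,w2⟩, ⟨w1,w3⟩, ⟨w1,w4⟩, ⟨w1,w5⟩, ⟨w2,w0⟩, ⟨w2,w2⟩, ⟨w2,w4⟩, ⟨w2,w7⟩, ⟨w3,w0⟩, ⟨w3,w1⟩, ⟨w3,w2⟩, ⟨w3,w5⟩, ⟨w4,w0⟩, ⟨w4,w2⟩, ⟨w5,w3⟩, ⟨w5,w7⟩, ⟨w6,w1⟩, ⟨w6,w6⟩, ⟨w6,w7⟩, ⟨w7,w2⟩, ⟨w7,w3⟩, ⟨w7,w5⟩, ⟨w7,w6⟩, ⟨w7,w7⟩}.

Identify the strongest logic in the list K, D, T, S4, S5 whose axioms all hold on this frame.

Serial (axiom D): yes — every world has a successor (e.g. w0 S w0).
Reflexive (axiom T): no — w3 is not related to itself.
Transitive (axiom 4): no — w0 S w1 and w1 S w4, but not w0 S w4.
Euclidean (axiom 5): no — w0 S w1 and w0 S w6, but not w1 S w6.
So F validates K, D; T would additionally require S to be reflexive. The strongest is D.

D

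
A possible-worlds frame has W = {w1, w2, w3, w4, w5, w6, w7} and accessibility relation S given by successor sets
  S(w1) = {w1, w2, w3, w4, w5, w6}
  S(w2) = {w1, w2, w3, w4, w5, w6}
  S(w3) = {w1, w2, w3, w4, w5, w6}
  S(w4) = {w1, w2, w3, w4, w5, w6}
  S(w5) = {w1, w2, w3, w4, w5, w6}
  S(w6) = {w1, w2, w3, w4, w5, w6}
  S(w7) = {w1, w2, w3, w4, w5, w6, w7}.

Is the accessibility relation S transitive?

Yes

Transitive: yes — every two-step S-path is closed by a direct edge.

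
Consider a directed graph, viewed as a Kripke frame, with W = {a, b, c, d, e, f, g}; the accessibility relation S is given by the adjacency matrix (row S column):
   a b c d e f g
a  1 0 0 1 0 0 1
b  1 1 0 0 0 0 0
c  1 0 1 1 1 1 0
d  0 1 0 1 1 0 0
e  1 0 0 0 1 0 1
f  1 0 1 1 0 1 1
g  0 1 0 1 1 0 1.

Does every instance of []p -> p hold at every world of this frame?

Axiom T corresponds to the accessibility relation being reflexive.
Reflexive: yes — every world is S-related to itself.

Yes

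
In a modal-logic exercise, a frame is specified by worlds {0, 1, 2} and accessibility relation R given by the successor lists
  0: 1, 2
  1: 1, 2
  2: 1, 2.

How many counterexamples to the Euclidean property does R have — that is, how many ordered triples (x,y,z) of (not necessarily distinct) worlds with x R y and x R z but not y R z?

R is Euclidean; there are no such tuples.

0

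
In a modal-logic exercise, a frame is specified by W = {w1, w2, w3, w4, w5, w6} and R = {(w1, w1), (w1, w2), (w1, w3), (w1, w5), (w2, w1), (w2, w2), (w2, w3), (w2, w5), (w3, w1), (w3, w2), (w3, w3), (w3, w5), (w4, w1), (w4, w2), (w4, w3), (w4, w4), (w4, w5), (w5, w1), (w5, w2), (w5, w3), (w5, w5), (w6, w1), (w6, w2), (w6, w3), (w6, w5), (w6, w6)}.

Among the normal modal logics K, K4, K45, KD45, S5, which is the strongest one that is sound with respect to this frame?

K4

Transitive (axiom 4): yes — every two-step R-path is closed by a direct edge.
Euclidean (axiom 5): no — w4 R w1 and w4 R w4, but not w1 R w4.
Serial (axiom D): yes — every world has a successor (e.g. w1 R w1).
Reflexive (axiom T): yes — every world is R-related to itself.
So F validates K, K4; K45 would additionally require R to be Euclidean. The strongest is K4.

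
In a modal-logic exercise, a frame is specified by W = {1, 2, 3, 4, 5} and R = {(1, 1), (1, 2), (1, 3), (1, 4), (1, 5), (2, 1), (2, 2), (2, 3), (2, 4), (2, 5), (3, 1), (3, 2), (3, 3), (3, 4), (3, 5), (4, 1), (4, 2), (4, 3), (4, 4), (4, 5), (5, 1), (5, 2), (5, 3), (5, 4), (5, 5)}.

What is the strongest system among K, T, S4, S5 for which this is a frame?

Reflexive (axiom T): yes — every world is R-related to itself.
Transitive (axiom 4): yes — every two-step R-path is closed by a direct edge.
Euclidean (axiom 5): yes — any two successors of a common world are R-related.
So F validates K, T, S4, S5. The strongest is S5.

S5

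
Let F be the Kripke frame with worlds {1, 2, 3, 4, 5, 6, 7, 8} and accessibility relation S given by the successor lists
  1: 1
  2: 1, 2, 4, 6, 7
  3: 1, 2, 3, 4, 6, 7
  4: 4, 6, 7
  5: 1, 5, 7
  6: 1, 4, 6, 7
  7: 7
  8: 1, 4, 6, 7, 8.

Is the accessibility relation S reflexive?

Reflexive: yes — every world is S-related to itself.

Yes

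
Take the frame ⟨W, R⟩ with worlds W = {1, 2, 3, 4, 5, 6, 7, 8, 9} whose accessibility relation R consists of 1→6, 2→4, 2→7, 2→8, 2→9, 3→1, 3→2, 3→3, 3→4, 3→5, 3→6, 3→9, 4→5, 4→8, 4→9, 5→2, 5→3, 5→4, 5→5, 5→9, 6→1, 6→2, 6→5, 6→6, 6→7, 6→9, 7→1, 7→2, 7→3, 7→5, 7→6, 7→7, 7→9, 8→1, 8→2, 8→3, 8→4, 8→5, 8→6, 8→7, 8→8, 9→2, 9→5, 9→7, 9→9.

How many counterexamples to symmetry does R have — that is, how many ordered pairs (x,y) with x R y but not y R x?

19

Enumerating: (2,4), (3,1), (3,2), (3,4), (3,6), (3,9), (4,9), (5,2), (6,2), (6,5), (6,9), (7,1), … and 7 more.
Total: 19.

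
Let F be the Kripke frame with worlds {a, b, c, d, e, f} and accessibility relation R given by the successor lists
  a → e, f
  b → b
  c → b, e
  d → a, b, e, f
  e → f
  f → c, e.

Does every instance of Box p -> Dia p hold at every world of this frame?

Yes

Axiom D corresponds to the accessibility relation being serial.
Serial: yes — every world has a successor (e.g. a R e).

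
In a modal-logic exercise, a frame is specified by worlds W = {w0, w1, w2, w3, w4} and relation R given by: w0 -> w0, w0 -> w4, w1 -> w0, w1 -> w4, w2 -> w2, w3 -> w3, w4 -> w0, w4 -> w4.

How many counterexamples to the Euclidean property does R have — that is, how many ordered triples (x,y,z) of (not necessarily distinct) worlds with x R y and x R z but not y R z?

R is Euclidean; there are no such tuples.

0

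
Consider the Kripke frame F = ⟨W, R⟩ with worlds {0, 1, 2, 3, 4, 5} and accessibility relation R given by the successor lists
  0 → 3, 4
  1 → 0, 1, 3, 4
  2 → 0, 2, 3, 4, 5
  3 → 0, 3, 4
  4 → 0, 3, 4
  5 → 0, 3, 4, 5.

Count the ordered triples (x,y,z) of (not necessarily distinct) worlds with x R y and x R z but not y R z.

Enumerating: (1,0,0), (1,0,1), (1,3,1), (1,4,1), (2,0,0), (2,0,2), (2,0,5), (2,3,2), (2,3,5), (2,4,2), (2,4,5), (2,5,2), (3,0,0), (4,0,0), (5,0,0), (5,0,5), (5,3,5), (5,4,5).

18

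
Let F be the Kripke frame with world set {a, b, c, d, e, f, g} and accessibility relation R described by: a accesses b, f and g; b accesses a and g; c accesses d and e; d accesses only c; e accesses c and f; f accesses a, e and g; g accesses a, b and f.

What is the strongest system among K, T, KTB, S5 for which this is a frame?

K

Reflexive (axiom T): no — a is not related to itself.
Symmetric (axiom B): yes — every pair in R has its reverse in R.
Euclidean (axiom 5): no — a R b and a R f, but not b R f.
So F validates K; T would additionally require R to be reflexive. The strongest is K.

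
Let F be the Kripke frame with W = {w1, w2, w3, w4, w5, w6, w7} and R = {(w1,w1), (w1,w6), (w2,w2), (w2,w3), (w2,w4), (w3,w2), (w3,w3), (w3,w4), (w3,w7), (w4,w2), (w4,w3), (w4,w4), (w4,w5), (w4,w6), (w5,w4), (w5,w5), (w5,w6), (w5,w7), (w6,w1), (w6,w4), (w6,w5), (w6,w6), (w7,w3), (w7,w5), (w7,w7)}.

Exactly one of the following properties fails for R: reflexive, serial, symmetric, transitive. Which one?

transitive

Reflexive: yes — every world is R-related to itself.
Serial: yes — every world has a successor (e.g. w1 R w1).
Symmetric: yes — every pair in R has its reverse in R.
Transitive: no — w1 R w6 and w6 R w4, but not w1 R w4.
Only transitive fails.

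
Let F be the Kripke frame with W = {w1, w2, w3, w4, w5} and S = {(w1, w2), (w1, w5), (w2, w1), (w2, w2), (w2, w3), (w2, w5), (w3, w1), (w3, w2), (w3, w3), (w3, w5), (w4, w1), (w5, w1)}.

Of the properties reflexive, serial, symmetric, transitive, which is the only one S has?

serial

Reflexive: no — w1 is not related to itself.
Serial: yes — every world has a successor (e.g. w1 S w2).
Symmetric: no — w2 S w5 but not w5 S w2.
Transitive: no — w1 S w2 and w2 S w3, but not w1 S w3.
Only serial holds.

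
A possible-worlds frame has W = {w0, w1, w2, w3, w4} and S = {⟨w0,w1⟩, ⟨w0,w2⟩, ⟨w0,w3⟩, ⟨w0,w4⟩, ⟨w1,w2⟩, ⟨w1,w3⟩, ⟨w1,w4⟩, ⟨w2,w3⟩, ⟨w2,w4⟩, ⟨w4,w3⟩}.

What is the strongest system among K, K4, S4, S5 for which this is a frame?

Transitive (axiom 4): yes — every two-step S-path is closed by a direct edge.
Reflexive (axiom T): no — w0 is not related to itself.
Euclidean (axiom 5): no — w0 S w2 and w0 S w1, but not w2 S w1.
So F validates K, K4; S4 would additionally require S to be reflexive. The strongest is K4.

K4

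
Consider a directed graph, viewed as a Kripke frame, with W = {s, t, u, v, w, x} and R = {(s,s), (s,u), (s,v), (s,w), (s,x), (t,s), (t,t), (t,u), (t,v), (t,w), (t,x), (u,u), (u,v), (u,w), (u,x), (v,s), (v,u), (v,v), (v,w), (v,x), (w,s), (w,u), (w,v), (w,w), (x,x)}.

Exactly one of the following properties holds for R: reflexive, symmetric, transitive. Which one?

reflexive

Reflexive: yes — every world is R-related to itself.
Symmetric: no — s R u but not u R s.
Transitive: no — u R v and v R s, but not u R s.
Only reflexive holds.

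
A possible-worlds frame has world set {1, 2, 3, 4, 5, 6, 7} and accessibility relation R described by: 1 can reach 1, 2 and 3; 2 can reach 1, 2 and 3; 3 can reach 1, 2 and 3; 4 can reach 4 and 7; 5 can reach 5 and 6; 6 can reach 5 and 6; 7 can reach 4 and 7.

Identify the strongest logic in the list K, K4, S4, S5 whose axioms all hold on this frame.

Transitive (axiom 4): yes — every two-step R-path is closed by a direct edge.
Reflexive (axiom T): yes — every world is R-related to itself.
Euclidean (axiom 5): yes — any two successors of a common world are R-related.
So F validates K, K4, S4, S5. The strongest is S5.

S5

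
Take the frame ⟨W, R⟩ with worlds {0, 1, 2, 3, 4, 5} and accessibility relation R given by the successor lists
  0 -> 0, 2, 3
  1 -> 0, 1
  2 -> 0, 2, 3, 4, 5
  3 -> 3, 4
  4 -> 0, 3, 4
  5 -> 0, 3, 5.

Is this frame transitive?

Transitive: no — 0 R 2 and 2 R 4, but not 0 R 4.

No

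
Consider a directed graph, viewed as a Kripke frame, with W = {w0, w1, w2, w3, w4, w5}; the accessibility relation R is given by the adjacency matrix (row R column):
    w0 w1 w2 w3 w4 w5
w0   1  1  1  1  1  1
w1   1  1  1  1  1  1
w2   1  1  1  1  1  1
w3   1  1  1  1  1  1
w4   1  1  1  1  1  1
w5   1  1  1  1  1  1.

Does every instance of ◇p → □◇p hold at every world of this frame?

Yes

The schema 5 characterises exactly the Euclidean frames.
Euclidean: yes — any two successors of a common world are R-related.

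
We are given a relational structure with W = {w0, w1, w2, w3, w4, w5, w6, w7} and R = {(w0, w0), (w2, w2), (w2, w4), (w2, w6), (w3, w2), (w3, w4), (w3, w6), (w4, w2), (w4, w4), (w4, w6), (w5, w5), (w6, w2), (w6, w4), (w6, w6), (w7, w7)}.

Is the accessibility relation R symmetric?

Symmetric: no — w3 R w2 but not w2 R w3.

No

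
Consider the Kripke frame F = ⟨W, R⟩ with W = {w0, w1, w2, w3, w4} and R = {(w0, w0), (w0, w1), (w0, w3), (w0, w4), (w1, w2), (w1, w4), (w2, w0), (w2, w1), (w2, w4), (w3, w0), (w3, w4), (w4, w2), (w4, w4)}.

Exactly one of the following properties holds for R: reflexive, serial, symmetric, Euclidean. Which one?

serial

Reflexive: no — w1 is not related to itself.
Serial: yes — every world has a successor (e.g. w0 R w0).
Symmetric: no — w0 R w1 but not w1 R w0.
Euclidean: no — w0 R w1 and w0 R w3, but not w1 R w3.
Only serial holds.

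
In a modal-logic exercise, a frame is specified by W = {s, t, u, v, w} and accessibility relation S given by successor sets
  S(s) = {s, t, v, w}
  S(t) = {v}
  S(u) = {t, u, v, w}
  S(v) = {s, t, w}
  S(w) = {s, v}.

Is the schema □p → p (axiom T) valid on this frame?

By correspondence theory, T is valid on a frame iff S is reflexive.
Reflexive: no — t is not related to itself.

No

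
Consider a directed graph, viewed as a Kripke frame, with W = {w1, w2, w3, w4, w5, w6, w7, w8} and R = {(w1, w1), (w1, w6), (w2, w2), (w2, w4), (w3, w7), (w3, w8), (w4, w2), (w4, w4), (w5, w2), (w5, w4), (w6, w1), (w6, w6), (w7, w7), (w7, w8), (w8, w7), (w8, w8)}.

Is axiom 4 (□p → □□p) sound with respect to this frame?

Yes

Axiom 4 corresponds to the accessibility relation being transitive.
Transitive: yes — every two-step R-path is closed by a direct edge.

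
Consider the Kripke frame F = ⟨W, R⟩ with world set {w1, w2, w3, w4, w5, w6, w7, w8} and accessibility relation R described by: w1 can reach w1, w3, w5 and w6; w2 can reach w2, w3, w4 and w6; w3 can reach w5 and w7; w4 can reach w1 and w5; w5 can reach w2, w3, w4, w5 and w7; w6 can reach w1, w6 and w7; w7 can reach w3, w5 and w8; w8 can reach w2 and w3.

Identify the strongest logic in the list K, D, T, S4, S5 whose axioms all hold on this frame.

Serial (axiom D): yes — every world has a successor (e.g. w1 R w1).
Reflexive (axiom T): no — w3 is not related to itself.
Transitive (axiom 4): no — w1 R w3 and w3 R w7, but not w1 R w7.
Euclidean (axiom 5): no — w1 R w3 and w1 R w6, but not w3 R w6.
So F validates K, D; T would additionally require R to be reflexive. The strongest is D.

D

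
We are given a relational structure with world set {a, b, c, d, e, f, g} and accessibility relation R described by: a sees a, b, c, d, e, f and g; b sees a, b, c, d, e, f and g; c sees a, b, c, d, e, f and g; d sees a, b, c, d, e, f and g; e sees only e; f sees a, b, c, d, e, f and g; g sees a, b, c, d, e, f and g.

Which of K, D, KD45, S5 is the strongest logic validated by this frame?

Serial (axiom D): yes — every world has a successor (e.g. a R a).
Euclidean (axiom 5): no — a R e and a R b, but not e R b.
Transitive (axiom 4): yes — every two-step R-path is closed by a direct edge.
Reflexive (axiom T): yes — every world is R-related to itself.
So F validates K, D; KD45 would additionally require R to be Euclidean. The strongest is D.

D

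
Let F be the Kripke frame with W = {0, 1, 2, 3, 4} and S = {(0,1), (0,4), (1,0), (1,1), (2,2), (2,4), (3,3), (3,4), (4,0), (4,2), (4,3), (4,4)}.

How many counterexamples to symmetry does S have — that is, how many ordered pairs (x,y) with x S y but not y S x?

0

S is symmetric; there are no such tuples.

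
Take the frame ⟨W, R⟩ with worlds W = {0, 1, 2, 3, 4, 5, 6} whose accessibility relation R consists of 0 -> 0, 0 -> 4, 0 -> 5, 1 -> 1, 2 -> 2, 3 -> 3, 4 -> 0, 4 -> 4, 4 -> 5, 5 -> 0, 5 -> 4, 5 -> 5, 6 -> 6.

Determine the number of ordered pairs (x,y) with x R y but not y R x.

0

R is symmetric; there are no such tuples.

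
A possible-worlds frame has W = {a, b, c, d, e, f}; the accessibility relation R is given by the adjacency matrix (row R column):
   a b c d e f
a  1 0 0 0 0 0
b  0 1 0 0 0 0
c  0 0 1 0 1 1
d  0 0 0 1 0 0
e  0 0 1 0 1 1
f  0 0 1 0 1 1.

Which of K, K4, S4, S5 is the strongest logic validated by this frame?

S5

Transitive (axiom 4): yes — every two-step R-path is closed by a direct edge.
Reflexive (axiom T): yes — every world is R-related to itself.
Euclidean (axiom 5): yes — any two successors of a common world are R-related.
So F validates K, K4, S4, S5. The strongest is S5.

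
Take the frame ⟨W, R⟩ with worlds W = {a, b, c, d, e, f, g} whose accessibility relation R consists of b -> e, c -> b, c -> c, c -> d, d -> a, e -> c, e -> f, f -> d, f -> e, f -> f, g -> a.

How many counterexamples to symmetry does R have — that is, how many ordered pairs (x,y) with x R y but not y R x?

Enumerating: (b,e), (c,b), (c,d), (d,a), (e,c), (f,d), (g,a).

7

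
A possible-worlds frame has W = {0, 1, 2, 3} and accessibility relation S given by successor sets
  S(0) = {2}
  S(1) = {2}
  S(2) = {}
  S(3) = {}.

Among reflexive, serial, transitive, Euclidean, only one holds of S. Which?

transitive

Reflexive: no — 0 is not related to itself.
Serial: no — 2 has no S-successor.
Transitive: yes — every two-step S-path is closed by a direct edge.
Euclidean: no — 0 S 2 and 0 S 2, but not 2 S 2.
Only transitive holds.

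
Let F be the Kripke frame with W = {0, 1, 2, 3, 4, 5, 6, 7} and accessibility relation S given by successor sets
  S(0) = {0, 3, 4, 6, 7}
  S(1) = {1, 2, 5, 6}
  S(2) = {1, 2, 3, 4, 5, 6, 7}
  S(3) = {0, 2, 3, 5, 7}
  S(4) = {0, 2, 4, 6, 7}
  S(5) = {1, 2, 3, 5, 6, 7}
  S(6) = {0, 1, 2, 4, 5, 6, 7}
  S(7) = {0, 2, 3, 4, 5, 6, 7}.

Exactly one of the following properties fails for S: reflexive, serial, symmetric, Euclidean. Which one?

Euclidean

Reflexive: yes — every world is S-related to itself.
Serial: yes — every world has a successor (e.g. 0 S 0).
Symmetric: yes — every pair in S has its reverse in S.
Euclidean: no — 0 S 3 and 0 S 4, but not 3 S 4.
Only Euclidean fails.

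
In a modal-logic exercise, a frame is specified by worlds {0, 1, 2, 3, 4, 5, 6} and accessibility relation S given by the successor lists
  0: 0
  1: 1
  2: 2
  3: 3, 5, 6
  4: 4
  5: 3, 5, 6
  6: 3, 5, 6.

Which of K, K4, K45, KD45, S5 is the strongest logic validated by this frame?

S5

Transitive (axiom 4): yes — every two-step S-path is closed by a direct edge.
Euclidean (axiom 5): yes — any two successors of a common world are S-related.
Serial (axiom D): yes — every world has a successor (e.g. 0 S 0).
Reflexive (axiom T): yes — every world is S-related to itself.
So F validates K, K4, K45, KD45, S5. The strongest is S5.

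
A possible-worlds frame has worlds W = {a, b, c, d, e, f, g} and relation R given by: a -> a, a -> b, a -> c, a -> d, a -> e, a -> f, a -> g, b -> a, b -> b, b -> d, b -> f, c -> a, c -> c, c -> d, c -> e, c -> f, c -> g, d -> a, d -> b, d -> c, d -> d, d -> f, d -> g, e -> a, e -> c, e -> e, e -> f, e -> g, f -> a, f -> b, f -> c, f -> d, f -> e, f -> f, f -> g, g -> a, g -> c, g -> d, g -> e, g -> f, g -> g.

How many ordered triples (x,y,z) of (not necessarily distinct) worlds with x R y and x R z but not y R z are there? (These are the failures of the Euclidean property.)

Enumerating: (a,b,c), (a,b,e), (a,b,g), (a,c,b), (a,d,e), (a,e,b), (a,e,d), (a,g,b), (c,d,e), (c,e,d), (d,b,c), (d,b,g), … and 12 more.
Total: 24.

24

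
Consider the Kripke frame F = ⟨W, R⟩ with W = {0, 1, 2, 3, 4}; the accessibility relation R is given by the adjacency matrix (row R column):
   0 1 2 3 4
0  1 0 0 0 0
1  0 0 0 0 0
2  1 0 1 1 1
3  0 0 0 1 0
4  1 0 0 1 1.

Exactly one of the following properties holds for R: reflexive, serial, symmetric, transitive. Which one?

Reflexive: no — 1 is not related to itself.
Serial: no — 1 has no R-successor.
Symmetric: no — 2 R 0 but not 0 R 2.
Transitive: yes — every two-step R-path is closed by a direct edge.
Only transitive holds.

transitive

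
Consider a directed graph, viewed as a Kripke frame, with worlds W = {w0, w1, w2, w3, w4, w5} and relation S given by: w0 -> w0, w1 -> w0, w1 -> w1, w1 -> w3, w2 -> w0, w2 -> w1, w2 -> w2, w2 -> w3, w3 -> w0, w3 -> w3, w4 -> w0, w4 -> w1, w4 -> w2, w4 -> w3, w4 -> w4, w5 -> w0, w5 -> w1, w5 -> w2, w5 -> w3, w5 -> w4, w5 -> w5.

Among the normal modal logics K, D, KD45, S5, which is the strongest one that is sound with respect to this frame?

Serial (axiom D): yes — every world has a successor (e.g. w0 S w0).
Euclidean (axiom 5): no — w1 S w0 and w1 S w3, but not w0 S w3.
Transitive (axiom 4): yes — every two-step S-path is closed by a direct edge.
Reflexive (axiom T): yes — every world is S-related to itself.
So F validates K, D; KD45 would additionally require S to be Euclidean. The strongest is D.

D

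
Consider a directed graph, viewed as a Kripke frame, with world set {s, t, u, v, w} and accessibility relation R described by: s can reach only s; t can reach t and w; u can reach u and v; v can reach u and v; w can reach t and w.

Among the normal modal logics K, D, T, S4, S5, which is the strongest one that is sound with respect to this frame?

Serial (axiom D): yes — every world has a successor (e.g. s R s).
Reflexive (axiom T): yes — every world is R-related to itself.
Transitive (axiom 4): yes — every two-step R-path is closed by a direct edge.
Euclidean (axiom 5): yes — any two successors of a common world are R-related.
So F validates K, D, T, S4, S5. The strongest is S5.

S5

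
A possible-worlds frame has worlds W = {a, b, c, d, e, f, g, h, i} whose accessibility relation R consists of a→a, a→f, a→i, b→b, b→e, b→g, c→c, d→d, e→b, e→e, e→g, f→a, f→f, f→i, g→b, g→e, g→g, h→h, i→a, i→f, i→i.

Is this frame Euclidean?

Yes

Euclidean: yes — any two successors of a common world are R-related.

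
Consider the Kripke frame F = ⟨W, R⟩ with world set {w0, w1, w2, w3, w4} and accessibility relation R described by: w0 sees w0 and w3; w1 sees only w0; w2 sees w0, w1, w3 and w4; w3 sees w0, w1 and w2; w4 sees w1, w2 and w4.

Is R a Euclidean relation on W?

No

Euclidean: no — w2 R w0 and w2 R w1, but not w0 R w1.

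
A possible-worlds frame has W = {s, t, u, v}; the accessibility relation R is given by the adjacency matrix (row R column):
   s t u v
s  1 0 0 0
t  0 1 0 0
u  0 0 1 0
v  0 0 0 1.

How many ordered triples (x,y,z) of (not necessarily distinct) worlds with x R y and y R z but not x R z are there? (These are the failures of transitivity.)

R is transitive; there are no such tuples.

0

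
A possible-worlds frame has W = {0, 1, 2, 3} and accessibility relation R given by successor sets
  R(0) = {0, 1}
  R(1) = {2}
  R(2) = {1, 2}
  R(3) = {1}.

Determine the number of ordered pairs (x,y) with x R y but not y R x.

Enumerating: (0,1), (3,1).

2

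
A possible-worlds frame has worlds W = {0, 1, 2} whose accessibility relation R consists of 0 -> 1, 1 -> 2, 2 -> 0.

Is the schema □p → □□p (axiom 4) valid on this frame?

No

By correspondence theory, 4 is valid on a frame iff R is transitive.
Transitive: no — 0 R 1 and 1 R 2, but not 0 R 2.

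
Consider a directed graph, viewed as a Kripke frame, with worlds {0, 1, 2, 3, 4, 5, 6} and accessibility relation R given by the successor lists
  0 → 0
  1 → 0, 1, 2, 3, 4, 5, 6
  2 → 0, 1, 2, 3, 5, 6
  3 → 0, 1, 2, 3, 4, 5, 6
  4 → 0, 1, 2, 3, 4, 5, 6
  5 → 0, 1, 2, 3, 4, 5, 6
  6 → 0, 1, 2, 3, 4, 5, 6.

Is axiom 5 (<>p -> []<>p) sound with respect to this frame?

No

Axiom 5 corresponds to the accessibility relation being Euclidean.
Euclidean: no — 1 R 0 and 1 R 2, but not 0 R 2.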